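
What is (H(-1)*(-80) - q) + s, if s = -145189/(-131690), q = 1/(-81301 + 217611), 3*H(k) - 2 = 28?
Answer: -143407405391/179506639 ≈ -798.90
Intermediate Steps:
H(k) = 10 (H(k) = 2/3 + (1/3)*28 = 2/3 + 28/3 = 10)
q = 1/136310 ≈ 7.3362e-6
s = 145189/131690 (s = -145189*(-1/131690) = 145189/131690 ≈ 1.1025)
(H(-1)*(-80) - q) + s = (10*(-80) - 1*1/136310) + 145189/131690 = (-800 - 1/136310) + 145189/131690 = -109048001/136310 + 145189/131690 = -143407405391/179506639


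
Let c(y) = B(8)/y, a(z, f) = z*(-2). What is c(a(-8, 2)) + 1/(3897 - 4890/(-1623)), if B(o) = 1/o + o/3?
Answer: 141571513/810204288 ≈ 0.17474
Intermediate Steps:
B(o) = 1/o + o/3 (B(o) = 1/o + o*(1/3) = 1/o + o/3)
a(z, f) = -2*z
c(y) = 67/(24*y) (c(y) = (1/8 + (1/3)*8)/y = (1/8 + 8/3)/y = 67/(24*y))
c(a(-8, 2)) + 1/(3897 - 4890/(-1623)) = 67/(24*((-2*(-8)))) + 1/(3897 - 4890/(-1623)) = (67/24)/16 + 1/(3897 - 4890*(-1/1623)) = (67/24)*(1/16) + 1/(3897 + 1630/541) = 67/384 + 1/(2109907/541) = 67/384 + 541/2109907 = 141571513/810204288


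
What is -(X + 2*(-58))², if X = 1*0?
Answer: -13456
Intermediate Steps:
X = 0
-(X + 2*(-58))² = -(0 + 2*(-58))² = -(0 - 116)² = -1*(-116)² = -1*13456 = -13456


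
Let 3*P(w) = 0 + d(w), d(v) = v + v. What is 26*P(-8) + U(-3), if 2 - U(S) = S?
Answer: -401/3 ≈ -133.67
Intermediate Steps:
d(v) = 2*v
U(S) = 2 - S
P(w) = 2*w/3 (P(w) = (0 + 2*w)/3 = (2*w)/3 = 2*w/3)
26*P(-8) + U(-3) = 26*((⅔)*(-8)) + (2 - 1*(-3)) = 26*(-16/3) + (2 + 3) = -416/3 + 5 = -401/3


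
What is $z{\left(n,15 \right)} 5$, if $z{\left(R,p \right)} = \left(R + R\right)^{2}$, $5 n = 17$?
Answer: $\frac{1156}{5} \approx 231.2$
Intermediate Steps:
$n = \frac{17}{5}$ ($n = \frac{1}{5} \cdot 17 = \frac{17}{5} \approx 3.4$)
$z{\left(R,p \right)} = 4 R^{2}$ ($z{\left(R,p \right)} = \left(2 R\right)^{2} = 4 R^{2}$)
$z{\left(n,15 \right)} 5 = 4 \left(\frac{17}{5}\right)^{2} \cdot 5 = 4 \cdot \frac{289}{25} \cdot 5 = \frac{1156}{25} \cdot 5 = \frac{1156}{5}$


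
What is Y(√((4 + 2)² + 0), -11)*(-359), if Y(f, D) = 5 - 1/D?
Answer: -20104/11 ≈ -1827.6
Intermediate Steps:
Y(√((4 + 2)² + 0), -11)*(-359) = (5 - 1/(-11))*(-359) = (5 - 1*(-1/11))*(-359) = (5 + 1/11)*(-359) = (56/11)*(-359) = -20104/11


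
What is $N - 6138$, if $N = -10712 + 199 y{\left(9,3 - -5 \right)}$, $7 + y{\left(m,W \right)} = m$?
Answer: $-16452$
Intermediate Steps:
$y{\left(m,W \right)} = -7 + m$
$N = -10314$ ($N = -10712 + 199 \left(-7 + 9\right) = -10712 + 199 \cdot 2 = -10712 + 398 = -10314$)
$N - 6138 = -10314 - 6138 = -16452$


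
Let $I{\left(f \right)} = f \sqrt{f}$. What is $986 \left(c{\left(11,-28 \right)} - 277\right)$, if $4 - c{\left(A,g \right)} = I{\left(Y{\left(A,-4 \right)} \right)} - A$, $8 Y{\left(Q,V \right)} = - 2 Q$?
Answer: $-258332 + \frac{5423 i \sqrt{11}}{4} \approx -2.5833 \cdot 10^{5} + 4496.5 i$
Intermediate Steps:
$Y{\left(Q,V \right)} = - \frac{Q}{4}$ ($Y{\left(Q,V \right)} = \frac{\left(-2\right) Q}{8} = - \frac{Q}{4}$)
$I{\left(f \right)} = f^{\frac{3}{2}}$
$c{\left(A,g \right)} = 4 + A - \frac{\left(- A\right)^{\frac{3}{2}}}{8}$ ($c{\left(A,g \right)} = 4 - \left(\left(- \frac{A}{4}\right)^{\frac{3}{2}} - A\right) = 4 - \left(\frac{\left(- A\right)^{\frac{3}{2}}}{8} - A\right) = 4 - \left(- A + \frac{\left(- A\right)^{\frac{3}{2}}}{8}\right) = 4 + \left(A - \frac{\left(- A\right)^{\frac{3}{2}}}{8}\right) = 4 + A - \frac{\left(- A\right)^{\frac{3}{2}}}{8}$)
$986 \left(c{\left(11,-28 \right)} - 277\right) = 986 \left(\left(4 + 11 - \frac{\left(\left(-1\right) 11\right)^{\frac{3}{2}}}{8}\right) - 277\right) = 986 \left(\left(4 + 11 - \frac{\left(-11\right)^{\frac{3}{2}}}{8}\right) - 277\right) = 986 \left(\left(4 + 11 - \frac{\left(-11\right) i \sqrt{11}}{8}\right) - 277\right) = 986 \left(\left(4 + 11 + \frac{11 i \sqrt{11}}{8}\right) - 277\right) = 986 \left(\left(15 + \frac{11 i \sqrt{11}}{8}\right) - 277\right) = 986 \left(-262 + \frac{11 i \sqrt{11}}{8}\right) = -258332 + \frac{5423 i \sqrt{11}}{4}$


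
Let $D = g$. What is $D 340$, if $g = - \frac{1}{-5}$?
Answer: $68$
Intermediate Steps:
$g = \frac{1}{5}$ ($g = \left(-1\right) \left(- \frac{1}{5}\right) = \frac{1}{5} \approx 0.2$)
$D = \frac{1}{5} \approx 0.2$
$D 340 = \frac{1}{5} \cdot 340 = 68$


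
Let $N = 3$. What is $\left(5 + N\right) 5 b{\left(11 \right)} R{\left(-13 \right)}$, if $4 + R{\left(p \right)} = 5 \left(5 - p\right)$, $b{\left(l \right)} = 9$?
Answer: $30960$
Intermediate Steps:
$R{\left(p \right)} = 21 - 5 p$ ($R{\left(p \right)} = -4 + 5 \left(5 - p\right) = -4 - \left(-25 + 5 p\right) = 21 - 5 p$)
$\left(5 + N\right) 5 b{\left(11 \right)} R{\left(-13 \right)} = \left(5 + 3\right) 5 \cdot 9 \left(21 - -65\right) = 8 \cdot 5 \cdot 9 \left(21 + 65\right) = 40 \cdot 9 \cdot 86 = 360 \cdot 86 = 30960$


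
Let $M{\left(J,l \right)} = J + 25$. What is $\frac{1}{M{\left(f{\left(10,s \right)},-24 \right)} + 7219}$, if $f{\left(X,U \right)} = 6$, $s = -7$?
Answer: $\frac{1}{7250} \approx 0.00013793$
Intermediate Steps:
$M{\left(J,l \right)} = 25 + J$
$\frac{1}{M{\left(f{\left(10,s \right)},-24 \right)} + 7219} = \frac{1}{\left(25 + 6\right) + 7219} = \frac{1}{31 + 7219} = \frac{1}{7250}$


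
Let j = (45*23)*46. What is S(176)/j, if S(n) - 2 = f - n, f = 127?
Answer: -47/47610 ≈ -0.00098719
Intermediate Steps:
S(n) = 129 - n (S(n) = 2 + (127 - n) = 129 - n)
j = 47610 (j = 1035*46 = 47610)
S(176)/j = (129 - 1*176)/47610 = (129 - 176)*(1/47610) = -47*1/47610 = -47/47610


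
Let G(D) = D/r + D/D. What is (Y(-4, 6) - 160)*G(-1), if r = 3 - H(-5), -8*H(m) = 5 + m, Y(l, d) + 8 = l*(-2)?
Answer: -320/3 ≈ -106.67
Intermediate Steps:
Y(l, d) = -8 - 2*l (Y(l, d) = -8 + l*(-2) = -8 - 2*l)
H(m) = -5/8 - m/8 (H(m) = -(5 + m)/8 = -5/8 - m/8)
r = 3 (r = 3 - (-5/8 - 1/8*(-5)) = 3 - (-5/8 + 5/8) = 3 - 1*0 = 3 + 0 = 3)
G(D) = 1 + D/3 (G(D) = D/3 + D/D = D*(1/3) + 1 = D/3 + 1 = 1 + D/3)
(Y(-4, 6) - 160)*G(-1) = ((-8 - 2*(-4)) - 160)*(1 + (1/3)*(-1)) = ((-8 + 8) - 160)*(1 - 1/3) = (0 - 160)*(2/3) = -160*2/3 = -320/3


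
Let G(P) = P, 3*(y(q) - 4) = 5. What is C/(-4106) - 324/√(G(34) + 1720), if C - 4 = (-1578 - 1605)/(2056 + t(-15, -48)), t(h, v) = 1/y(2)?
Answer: -85709/143525230 - 162*√1754/877 ≈ -7.7368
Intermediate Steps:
y(q) = 17/3 (y(q) = 4 + (⅓)*5 = 4 + 5/3 = 17/3)
t(h, v) = 3/17 (t(h, v) = 1/(17/3) = 3/17)
C = 85709/34955 (C = 4 + (-1578 - 1605)/(2056 + 3/17) = 4 - 3183/34955/17 = 4 - 3183*17/34955 = 4 - 54111/34955 = 85709/34955 ≈ 2.4520)
C/(-4106) - 324/√(G(34) + 1720) = (85709/34955)/(-4106) - 324/√(34 + 1720) = (85709/34955)*(-1/4106) - 324*√1754/1754 = -85709/143525230 - 162*√1754/877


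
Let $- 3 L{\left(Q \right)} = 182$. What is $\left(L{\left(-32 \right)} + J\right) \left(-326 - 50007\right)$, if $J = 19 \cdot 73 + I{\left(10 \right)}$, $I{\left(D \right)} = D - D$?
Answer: $- \frac{200275007}{3} \approx -6.6758 \cdot 10^{7}$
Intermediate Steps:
$I{\left(D \right)} = 0$
$L{\left(Q \right)} = - \frac{182}{3}$ ($L{\left(Q \right)} = \left(- \frac{1}{3}\right) 182 = - \frac{182}{3}$)
$J = 1387$ ($J = 19 \cdot 73 + 0 = 1387 + 0 = 1387$)
$\left(L{\left(-32 \right)} + J\right) \left(-326 - 50007\right) = \left(- \frac{182}{3} + 1387\right) \left(-326 - 50007\right) = \frac{3979}{3} \left(-50333\right) = - \frac{200275007}{3}$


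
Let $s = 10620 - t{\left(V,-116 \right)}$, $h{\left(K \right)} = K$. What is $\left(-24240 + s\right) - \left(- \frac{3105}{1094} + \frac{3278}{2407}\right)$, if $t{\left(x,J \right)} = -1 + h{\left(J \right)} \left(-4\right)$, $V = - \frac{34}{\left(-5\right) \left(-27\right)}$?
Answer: $- \frac{37080284811}{2633258} \approx -14082.0$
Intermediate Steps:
$V = - \frac{34}{135} \approx -0.25185$
$t{\left(x,J \right)} = -1 - 4 J$ ($t{\left(x,J \right)} = -1 + J \left(-4\right) = -1 - 4 J$)
$s = 10157$ ($s = 10620 - \left(-1 - -464\right) = 10620 - \left(-1 + 464\right) = 10620 - 463 = 10157$)
$\left(-24240 + s\right) - \left(- \frac{3105}{1094} + \frac{3278}{2407}\right) = \left(-24240 + 10157\right) - \left(- \frac{3105}{1094} + \frac{3278}{2407}\right) = -14083 - - \frac{3887603}{2633258} = -14083 + \left(\frac{3105}{1094} - \frac{3278}{2407}\right) = -14083 + \frac{3887603}{2633258} = - \frac{37080284811}{2633258}$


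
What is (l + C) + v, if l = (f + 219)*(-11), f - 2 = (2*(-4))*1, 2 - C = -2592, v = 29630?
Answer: 29881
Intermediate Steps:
C = 2594 (C = 2 - 1*(-2592) = 2 + 2592 = 2594)
f = -6 (f = 2 + (2*(-4))*1 = 2 - 8*1 = 2 - 8 = -6)
l = -2343 (l = (-6 + 219)*(-11) = 213*(-11) = -2343)
(l + C) + v = (-2343 + 2594) + 29630 = 251 + 29630 = 29881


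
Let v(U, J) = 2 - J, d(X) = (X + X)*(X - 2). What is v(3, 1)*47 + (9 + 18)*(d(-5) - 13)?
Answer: 1586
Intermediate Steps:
d(X) = 2*X*(-2 + X) (d(X) = (2*X)*(-2 + X) = 2*X*(-2 + X))
v(3, 1)*47 + (9 + 18)*(d(-5) - 13) = (2 - 1*1)*47 + (9 + 18)*(2*(-5)*(-2 - 5) - 13) = (2 - 1)*47 + 27*(2*(-5)*(-7) - 13) = 1*47 + 27*(70 - 13) = 47 + 27*57 = 47 + 1539 = 1586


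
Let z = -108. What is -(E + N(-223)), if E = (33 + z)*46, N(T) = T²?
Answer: -46279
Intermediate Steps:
E = -3450 (E = (33 - 108)*46 = -75*46 = -3450)
-(E + N(-223)) = -(-3450 + (-223)²) = -(-3450 + 49729) = -1*46279 = -46279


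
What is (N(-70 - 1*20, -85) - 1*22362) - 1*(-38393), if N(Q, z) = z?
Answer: 15946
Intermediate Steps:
(N(-70 - 1*20, -85) - 1*22362) - 1*(-38393) = (-85 - 1*22362) - 1*(-38393) = (-85 - 22362) + 38393 = -22447 + 38393 = 15946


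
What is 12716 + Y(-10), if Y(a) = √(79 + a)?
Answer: 12716 + √69 ≈ 12724.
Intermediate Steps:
12716 + Y(-10) = 12716 + √(79 - 10) = 12716 + √69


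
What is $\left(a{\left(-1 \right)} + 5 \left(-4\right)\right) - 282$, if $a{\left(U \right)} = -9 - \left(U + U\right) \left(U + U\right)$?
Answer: $-315$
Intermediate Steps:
$a{\left(U \right)} = -9 - 4 U^{2}$ ($a{\left(U \right)} = -9 - 2 U 2 U = -9 - 4 U^{2}$)
$\left(a{\left(-1 \right)} + 5 \left(-4\right)\right) - 282 = \left(\left(-9 - 4 \left(-1\right)^{2}\right) + 5 \left(-4\right)\right) - 282 = \left(\left(-9 - 4\right) - 20\right) - 282 = \left(-13 - 20\right) - 282 = -33 - 282 = -315$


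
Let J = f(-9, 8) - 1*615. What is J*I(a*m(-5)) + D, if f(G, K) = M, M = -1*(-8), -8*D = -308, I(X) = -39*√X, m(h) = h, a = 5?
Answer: 77/2 + 118365*I ≈ 38.5 + 1.1837e+5*I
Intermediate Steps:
D = 77/2 (D = -⅛*(-308) = 77/2 ≈ 38.500)
M = 8
f(G, K) = 8
J = -607 (J = 8 - 1*615 = 8 - 615 = -607)
J*I(a*m(-5)) + D = -(-23673)*√(5*(-5)) + 77/2 = -(-23673)*√(-25) + 77/2 = -(-23673)*5*I + 77/2 = -(-118365)*I + 77/2 = 118365*I + 77/2 = 77/2 + 118365*I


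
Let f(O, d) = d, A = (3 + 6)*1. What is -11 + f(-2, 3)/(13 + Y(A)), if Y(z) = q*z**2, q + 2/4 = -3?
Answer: -5957/541 ≈ -11.011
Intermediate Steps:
q = -7/2 (q = -1/2 - 3 = -7/2 ≈ -3.5000)
A = 9 (A = 9*1 = 9)
Y(z) = -7*z**2/2
-11 + f(-2, 3)/(13 + Y(A)) = -11 + 3/(13 - 7/2*9**2) = -11 + 3/(13 - 7/2*81) = -11 + 3/(13 - 567/2) = -11 + 3/(-541/2) = -11 - 2/541*3 = -11 - 6/541 = -5957/541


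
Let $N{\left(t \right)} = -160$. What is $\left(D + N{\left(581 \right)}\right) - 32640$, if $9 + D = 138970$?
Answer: $106161$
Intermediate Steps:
$D = 138961$ ($D = -9 + 138970 = 138961$)
$\left(D + N{\left(581 \right)}\right) - 32640 = \left(138961 - 160\right) - 32640 = 138801 - 32640 = 106161$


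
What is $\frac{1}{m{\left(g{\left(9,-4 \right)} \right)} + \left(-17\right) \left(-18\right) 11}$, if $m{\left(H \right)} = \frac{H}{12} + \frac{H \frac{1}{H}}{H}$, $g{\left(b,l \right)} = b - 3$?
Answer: $\frac{3}{10100} \approx 0.00029703$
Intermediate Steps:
$g{\left(b,l \right)} = -3 + b$
$m{\left(H \right)} = \frac{1}{H} + \frac{H}{12}$ ($m{\left(H \right)} = H \frac{1}{12} + 1 \frac{1}{H} = \frac{H}{12} + \frac{1}{H} = \frac{1}{H} + \frac{H}{12}$)
$\frac{1}{m{\left(g{\left(9,-4 \right)} \right)} + \left(-17\right) \left(-18\right) 11} = \frac{1}{\left(\frac{1}{-3 + 9} + \frac{-3 + 9}{12}\right) + \left(-17\right) \left(-18\right) 11} = \frac{1}{\left(\frac{1}{6} + \frac{1}{12} \cdot 6\right) + 306 \cdot 11} = \frac{1}{\left(\frac{1}{6} + \frac{1}{2}\right) + 3366} = \frac{1}{\frac{2}{3} + 3366} = \frac{1}{\frac{10100}{3}} = \frac{3}{10100}$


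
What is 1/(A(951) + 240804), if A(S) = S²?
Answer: 1/1145205 ≈ 8.7321e-7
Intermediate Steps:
1/(A(951) + 240804) = 1/(951² + 240804) = 1/(904401 + 240804) = 1/1145205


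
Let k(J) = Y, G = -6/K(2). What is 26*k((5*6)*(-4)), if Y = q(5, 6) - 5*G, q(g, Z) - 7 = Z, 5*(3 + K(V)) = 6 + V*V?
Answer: -442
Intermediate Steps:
K(V) = -9/5 + V²/5 (K(V) = -3 + (6 + V*V)/5 = -3 + (6 + V²)/5 = -3 + (6/5 + V²/5) = -9/5 + V²/5)
q(g, Z) = 7 + Z
G = 6 (G = -6/(-9/5 + (⅕)*2²) = -6/(-9/5 + (⅕)*4) = -6/(-9/5 + ⅘) = -6/(-1) = -6*(-1) = 6)
Y = -17 (Y = (7 + 6) - 5*6 = 13 - 30 = -17)
k(J) = -17
26*k((5*6)*(-4)) = 26*(-17) = -442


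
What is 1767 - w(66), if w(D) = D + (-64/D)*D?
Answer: 1765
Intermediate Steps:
w(D) = -64 + D (w(D) = D - 64 = -64 + D)
1767 - w(66) = 1767 - (-64 + 66) = 1767 - 1*2 = 1767 - 2 = 1765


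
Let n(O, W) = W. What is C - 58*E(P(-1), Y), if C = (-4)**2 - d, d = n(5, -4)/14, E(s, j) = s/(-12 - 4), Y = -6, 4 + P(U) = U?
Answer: -103/56 ≈ -1.8393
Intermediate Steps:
P(U) = -4 + U
E(s, j) = -s/16 (E(s, j) = s/(-16) = -s/16)
d = -2/7 (d = -4/14 = -4*1/14 = -2/7 ≈ -0.28571)
C = 114/7 (C = (-4)**2 - 1*(-2/7) = 16 + 2/7 = 114/7 ≈ 16.286)
C - 58*E(P(-1), Y) = 114/7 - (-29)*(-4 - 1)/8 = 114/7 - (-29)*(-5)/8 = 114/7 - 58*5/16 = 114/7 - 145/8 = -103/56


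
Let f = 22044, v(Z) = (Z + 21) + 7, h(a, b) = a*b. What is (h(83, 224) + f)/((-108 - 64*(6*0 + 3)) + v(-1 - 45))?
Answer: -20318/159 ≈ -127.79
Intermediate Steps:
v(Z) = 28 + Z (v(Z) = (21 + Z) + 7 = 28 + Z)
(h(83, 224) + f)/((-108 - 64*(6*0 + 3)) + v(-1 - 45)) = (83*224 + 22044)/((-108 - 64*(6*0 + 3)) + (28 + (-1 - 45))) = (18592 + 22044)/((-108 - 64*(0 + 3)) + (28 - 46)) = 40636/((-108 - 64*3) - 18) = 40636/((-108 - 192) - 18) = 40636/(-300 - 18) = 40636/(-318) = 40636*(-1/318) = -20318/159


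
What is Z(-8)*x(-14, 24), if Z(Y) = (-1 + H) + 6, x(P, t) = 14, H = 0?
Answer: 70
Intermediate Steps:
Z(Y) = 5 (Z(Y) = (-1 + 0) + 6 = -1 + 6 = 5)
Z(-8)*x(-14, 24) = 5*14 = 70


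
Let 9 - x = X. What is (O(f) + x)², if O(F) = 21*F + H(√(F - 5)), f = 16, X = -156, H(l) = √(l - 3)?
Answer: (501 + √(-3 + √11))² ≈ 2.5157e+5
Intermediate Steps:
H(l) = √(-3 + l)
x = 165 (x = 9 - 1*(-156) = 9 + 156 = 165)
O(F) = √(-3 + √(-5 + F)) + 21*F (O(F) = 21*F + √(-3 + √(F - 5)) = 21*F + √(-3 + √(-5 + F)) = √(-3 + √(-5 + F)) + 21*F)
(O(f) + x)² = ((√(-3 + √(-5 + 16)) + 21*16) + 165)² = ((√(-3 + √11) + 336) + 165)² = ((336 + √(-3 + √11)) + 165)² = (501 + √(-3 + √11))²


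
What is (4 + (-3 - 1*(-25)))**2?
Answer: 676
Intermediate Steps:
(4 + (-3 - 1*(-25)))**2 = (4 + (-3 + 25))**2 = (4 + 22)**2 = 26**2 = 676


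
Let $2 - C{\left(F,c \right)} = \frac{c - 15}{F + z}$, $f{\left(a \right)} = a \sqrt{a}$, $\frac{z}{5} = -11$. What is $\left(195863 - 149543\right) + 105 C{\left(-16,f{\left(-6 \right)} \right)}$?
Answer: $\frac{3302055}{71} - \frac{630 i \sqrt{6}}{71} \approx 46508.0 - 21.735 i$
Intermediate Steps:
$z = -55$ ($z = 5 \left(-11\right) = -55$)
$f{\left(a \right)} = a^{\frac{3}{2}}$
$C{\left(F,c \right)} = 2 - \frac{-15 + c}{-55 + F}$ ($C{\left(F,c \right)} = 2 - \frac{c - 15}{F - 55} = 2 - \frac{-15 + c}{-55 + F}$)
$\left(195863 - 149543\right) + 105 C{\left(-16,f{\left(-6 \right)} \right)} = \left(195863 - 149543\right) + 105 \frac{-95 - \left(-6\right)^{\frac{3}{2}} + 2 \left(-16\right)}{-55 - 16} = 46320 + 105 \frac{-95 - - 6 i \sqrt{6} - 32}{-71} = 46320 + 105 \left(- \frac{-95 + 6 i \sqrt{6} - 32}{71}\right) = 46320 + 105 \left(- \frac{-127 + 6 i \sqrt{6}}{71}\right) = 46320 + 105 \left(\frac{127}{71} - \frac{6 i \sqrt{6}}{71}\right) = 46320 + \left(\frac{13335}{71} - \frac{630 i \sqrt{6}}{71}\right) = \frac{3302055}{71} - \frac{630 i \sqrt{6}}{71}$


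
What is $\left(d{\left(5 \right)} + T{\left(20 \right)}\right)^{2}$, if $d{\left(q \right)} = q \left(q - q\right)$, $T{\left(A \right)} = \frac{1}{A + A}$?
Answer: $\frac{1}{1600} \approx 0.000625$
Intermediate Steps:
$T{\left(A \right)} = \frac{1}{2 A}$
$d{\left(q \right)} = 0$ ($d{\left(q \right)} = q 0 = 0$)
$\left(d{\left(5 \right)} + T{\left(20 \right)}\right)^{2} = \left(0 + \frac{1}{2 \cdot 20}\right)^{2} = \left(0 + \frac{1}{2} \cdot \frac{1}{20}\right)^{2} = \left(0 + \frac{1}{40}\right)^{2} = \left(\frac{1}{40}\right)^{2} = \frac{1}{1600}$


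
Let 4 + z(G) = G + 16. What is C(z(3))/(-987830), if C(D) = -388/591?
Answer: 194/291903765 ≈ 6.6460e-7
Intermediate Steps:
z(G) = 12 + G (z(G) = -4 + (G + 16) = -4 + (16 + G) = 12 + G)
C(D) = -388/591 (C(D) = -388*1/591 = -388/591)
C(z(3))/(-987830) = -388/591/(-987830) = -388/591*(-1/987830) = 194/291903765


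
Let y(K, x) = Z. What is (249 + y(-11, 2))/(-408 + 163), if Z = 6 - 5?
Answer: -50/49 ≈ -1.0204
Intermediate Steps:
Z = 1
y(K, x) = 1
(249 + y(-11, 2))/(-408 + 163) = (249 + 1)/(-408 + 163) = 250/(-245) = 250*(-1/245) = -50/49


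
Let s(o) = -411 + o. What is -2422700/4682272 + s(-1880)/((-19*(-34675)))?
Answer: -57387943309/110171351800 ≈ -0.52090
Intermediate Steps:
-2422700/4682272 + s(-1880)/((-19*(-34675))) = -2422700/4682272 + (-411 - 1880)/((-19*(-34675))) = -2422700*1/4682272 - 2291/658825 = -86525/167224 - 2291*1/658825 = -86525/167224 - 2291/658825 = -57387943309/110171351800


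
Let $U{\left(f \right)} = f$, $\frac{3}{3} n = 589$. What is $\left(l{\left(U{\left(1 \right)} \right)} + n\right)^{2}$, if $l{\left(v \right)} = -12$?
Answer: $332929$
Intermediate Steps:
$n = 589$
$\left(l{\left(U{\left(1 \right)} \right)} + n\right)^{2} = \left(-12 + 589\right)^{2} = 577^{2} = 332929$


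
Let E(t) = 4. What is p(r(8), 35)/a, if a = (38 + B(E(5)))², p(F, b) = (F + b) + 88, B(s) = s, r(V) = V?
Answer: 131/1764 ≈ 0.074263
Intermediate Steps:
p(F, b) = 88 + F + b
a = 1764 (a = (38 + 4)² = 42² = 1764)
p(r(8), 35)/a = (88 + 8 + 35)/1764 = 131*(1/1764) = 131/1764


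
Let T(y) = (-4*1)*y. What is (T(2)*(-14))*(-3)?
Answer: -336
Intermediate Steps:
T(y) = -4*y
(T(2)*(-14))*(-3) = (-4*2*(-14))*(-3) = -8*(-14)*(-3) = 112*(-3) = -336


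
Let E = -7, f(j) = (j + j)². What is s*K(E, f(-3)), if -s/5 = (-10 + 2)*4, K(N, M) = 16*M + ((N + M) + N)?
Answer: 95680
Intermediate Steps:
f(j) = 4*j² (f(j) = (2*j)² = 4*j²)
K(N, M) = 2*N + 17*M (K(N, M) = 16*M + ((M + N) + N) = 16*M + (M + 2*N) = 2*N + 17*M)
s = 160 (s = -5*(-10 + 2)*4 = -(-40)*4 = -5*(-32) = 160)
s*K(E, f(-3)) = 160*(2*(-7) + 17*(4*(-3)²)) = 160*(-14 + 17*(4*9)) = 160*(-14 + 17*36) = 160*(-14 + 612) = 160*598 = 95680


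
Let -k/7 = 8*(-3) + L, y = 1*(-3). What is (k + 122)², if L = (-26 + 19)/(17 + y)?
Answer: 344569/4 ≈ 86142.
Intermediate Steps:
y = -3
L = -½ (L = (-26 + 19)/(17 - 3) = -7/14 = -7*1/14 = -½ ≈ -0.50000)
k = 343/2 (k = -7*(8*(-3) - ½) = -7*(-24 - ½) = -7*(-49/2) = 343/2 ≈ 171.50)
(k + 122)² = (343/2 + 122)² = (587/2)² = 344569/4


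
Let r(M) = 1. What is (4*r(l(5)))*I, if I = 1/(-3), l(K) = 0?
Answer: -4/3 ≈ -1.3333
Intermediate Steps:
I = -⅓ ≈ -0.33333
(4*r(l(5)))*I = (4*1)*(-⅓) = 4*(-⅓) = -4/3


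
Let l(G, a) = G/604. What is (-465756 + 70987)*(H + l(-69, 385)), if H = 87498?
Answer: -20863037529987/604 ≈ -3.4541e+10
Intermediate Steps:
l(G, a) = G/604 (l(G, a) = G*(1/604) = G/604)
(-465756 + 70987)*(H + l(-69, 385)) = (-465756 + 70987)*(87498 + (1/604)*(-69)) = -394769*(87498 - 69/604) = -394769*52848723/604 = -20863037529987/604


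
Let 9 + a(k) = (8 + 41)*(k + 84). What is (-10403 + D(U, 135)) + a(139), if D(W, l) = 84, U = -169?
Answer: 599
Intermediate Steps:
a(k) = 4107 + 49*k (a(k) = -9 + (8 + 41)*(k + 84) = -9 + 49*(84 + k) = -9 + (4116 + 49*k) = 4107 + 49*k)
(-10403 + D(U, 135)) + a(139) = (-10403 + 84) + (4107 + 49*139) = -10319 + (4107 + 6811) = -10319 + 10918 = 599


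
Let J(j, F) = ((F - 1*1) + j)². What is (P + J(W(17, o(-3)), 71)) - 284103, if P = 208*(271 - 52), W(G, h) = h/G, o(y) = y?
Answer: -67532270/289 ≈ -2.3368e+5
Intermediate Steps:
J(j, F) = (-1 + F + j)² (J(j, F) = ((F - 1) + j)² = ((-1 + F) + j)² = (-1 + F + j)²)
P = 45552 (P = 208*219 = 45552)
(P + J(W(17, o(-3)), 71)) - 284103 = (45552 + (-1 + 71 - 3/17)²) - 284103 = (45552 + (1187/17)²) - 284103 = (45552 + 1408969/289) - 284103 = 14573497/289 - 284103 = -67532270/289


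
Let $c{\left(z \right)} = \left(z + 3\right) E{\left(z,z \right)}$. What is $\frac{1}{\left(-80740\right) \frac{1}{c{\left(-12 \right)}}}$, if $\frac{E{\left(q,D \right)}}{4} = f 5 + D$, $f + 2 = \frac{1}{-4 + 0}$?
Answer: $- \frac{837}{80740} \approx -0.010367$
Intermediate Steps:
$f = - \frac{9}{4}$ ($f = -2 + \frac{1}{-4 + 0} = -2 + \frac{1}{-4} = -2 - \frac{1}{4} = - \frac{9}{4} \approx -2.25$)
$E{\left(q,D \right)} = -45 + 4 D$ ($E{\left(q,D \right)} = 4 \left(\left(- \frac{9}{4}\right) 5 + D\right) = 4 \left(- \frac{45}{4} + D\right) = -45 + 4 D$)
$c{\left(z \right)} = \left(-45 + 4 z\right) \left(3 + z\right)$ ($c{\left(z \right)} = \left(z + 3\right) \left(-45 + 4 z\right) = \left(3 + z\right) \left(-45 + 4 z\right) = \left(-45 + 4 z\right) \left(3 + z\right)$)
$\frac{1}{\left(-80740\right) \frac{1}{c{\left(-12 \right)}}} = \frac{1}{\left(-80740\right) \frac{1}{\left(-45 + 4 \left(-12\right)\right) \left(3 - 12\right)}} = \frac{1}{\left(-80740\right) \frac{1}{\left(-45 - 48\right) \left(-9\right)}} = \frac{1}{\left(-80740\right) \frac{1}{\left(-93\right) \left(-9\right)}} = \frac{1}{\left(-80740\right) \frac{1}{837}} = \frac{1}{- \frac{80740}{837}} = - \frac{837}{80740}$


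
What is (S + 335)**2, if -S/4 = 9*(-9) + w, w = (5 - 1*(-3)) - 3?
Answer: 408321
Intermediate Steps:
w = 5 (w = (5 + 3) - 3 = 8 - 3 = 5)
S = 304 (S = -4*(9*(-9) + 5) = -4*(-81 + 5) = -4*(-76) = 304)
(S + 335)**2 = (304 + 335)**2 = 639**2 = 408321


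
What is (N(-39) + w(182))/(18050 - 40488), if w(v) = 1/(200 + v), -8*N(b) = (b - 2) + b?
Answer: -3821/8571316 ≈ -0.00044579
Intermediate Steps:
N(b) = 1/4 - b/4 (N(b) = -((b - 2) + b)/8 = -((-2 + b) + b)/8 = -(-2 + 2*b)/8 = 1/4 - b/4)
(N(-39) + w(182))/(18050 - 40488) = ((1/4 - 1/4*(-39)) + 1/(200 + 182))/(18050 - 40488) = ((1/4 + 39/4) + 1/382)/(-22438) = (10 + 1/382)*(-1/22438) = (3821/382)*(-1/22438) = -3821/8571316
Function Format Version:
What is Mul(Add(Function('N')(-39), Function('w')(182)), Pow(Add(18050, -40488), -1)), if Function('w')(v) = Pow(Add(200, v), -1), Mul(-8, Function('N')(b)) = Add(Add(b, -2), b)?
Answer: Rational(-3821, 8571316) ≈ -0.00044579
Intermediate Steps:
Function('N')(b) = Add(Rational(1, 4), Mul(Rational(-1, 4), b)) (Function('N')(b) = Mul(Rational(-1, 8), Add(Add(b, -2), b)) = Mul(Rational(-1, 8), Add(Add(-2, b), b)) = Mul(Rational(-1, 8), Add(-2, Mul(2, b))) = Add(Rational(1, 4), Mul(Rational(-1, 4), b)))
Mul(Add(Function('N')(-39), Function('w')(182)), Pow(Add(18050, -40488), -1)) = Mul(Add(Add(Rational(1, 4), Mul(Rational(-1, 4), -39)), Pow(Add(200, 182), -1)), Pow(Add(18050, -40488), -1)) = Mul(Add(Add(Rational(1, 4), Rational(39, 4)), Pow(382, -1)), Pow(-22438, -1)) = Mul(Add(10, Rational(1, 382)), Rational(-1, 22438)) = Mul(Rational(3821, 382), Rational(-1, 22438)) = Rational(-3821, 8571316)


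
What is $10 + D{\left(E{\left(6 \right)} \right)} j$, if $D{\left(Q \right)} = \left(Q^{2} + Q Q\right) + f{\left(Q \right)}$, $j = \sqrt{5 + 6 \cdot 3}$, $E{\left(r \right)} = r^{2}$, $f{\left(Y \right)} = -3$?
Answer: $10 + 2589 \sqrt{23} \approx 12426.0$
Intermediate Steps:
$j = \sqrt{23}$ ($j = \sqrt{5 + 18} = \sqrt{23} \approx 4.7958$)
$D{\left(Q \right)} = -3 + 2 Q^{2}$ ($D{\left(Q \right)} = \left(Q^{2} + Q Q\right) - 3 = \left(Q^{2} + Q^{2}\right) - 3 = 2 Q^{2} - 3 = -3 + 2 Q^{2}$)
$10 + D{\left(E{\left(6 \right)} \right)} j = 10 + \left(-3 + 2 \left(6^{2}\right)^{2}\right) \sqrt{23} = 10 + \left(-3 + 2 \cdot 36^{2}\right) \sqrt{23} = 10 + \left(-3 + 2 \cdot 1296\right) \sqrt{23} = 10 + \left(-3 + 2592\right) \sqrt{23} = 10 + 2589 \sqrt{23}$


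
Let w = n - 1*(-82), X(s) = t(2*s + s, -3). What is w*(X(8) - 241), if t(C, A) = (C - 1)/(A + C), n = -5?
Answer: -55418/3 ≈ -18473.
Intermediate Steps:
t(C, A) = (-1 + C)/(A + C)
X(s) = (-1 + 3*s)/(-3 + 3*s) (X(s) = (-1 + (2*s + s))/(-3 + (2*s + s)) = (-1 + 3*s)/(-3 + 3*s))
w = 77 (w = -5 - 1*(-82) = -5 + 82 = 77)
w*(X(8) - 241) = 77*((-⅓ + 8)/(-1 + 8) - 241) = 77*((23/3)/7 - 241) = 77*((⅐)*(23/3) - 241) = 77*(23/21 - 241) = 77*(-5038/21) = -55418/3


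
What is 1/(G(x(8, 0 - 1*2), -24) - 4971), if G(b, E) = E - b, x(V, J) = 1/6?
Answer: -6/29971 ≈ -0.00020019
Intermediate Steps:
x(V, J) = 1/6
1/(G(x(8, 0 - 1*2), -24) - 4971) = 1/((-24 - 1*1/6) - 4971) = 1/((-24 - 1/6) - 4971) = 1/(-145/6 - 4971) = 1/(-29971/6) = -6/29971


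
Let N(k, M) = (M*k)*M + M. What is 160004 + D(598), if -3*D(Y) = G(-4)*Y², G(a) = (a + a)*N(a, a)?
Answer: -194056564/3 ≈ -6.4686e+7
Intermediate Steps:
N(k, M) = M + k*M² (N(k, M) = k*M² + M = M + k*M²)
G(a) = 2*a²*(1 + a²) (G(a) = (a + a)*(a*(1 + a*a)) = (2*a)*(a*(1 + a²)) = 2*a²*(1 + a²))
D(Y) = -544*Y²/3 (D(Y) = -2*(-4)²*(1 + (-4)²)*Y²/3 = -2*16*(1 + 16)*Y²/3 = -2*16*17*Y²/3 = -544*Y²/3)
160004 + D(598) = 160004 - 544/3*598² = 160004 - 544/3*357604 = 160004 - 194536576/3 = -194056564/3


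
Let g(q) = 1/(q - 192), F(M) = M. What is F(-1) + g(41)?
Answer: -152/151 ≈ -1.0066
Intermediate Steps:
g(q) = 1/(-192 + q)
F(-1) + g(41) = -1 + 1/(-192 + 41) = -1 + 1/(-151) = -1 - 1/151 = -152/151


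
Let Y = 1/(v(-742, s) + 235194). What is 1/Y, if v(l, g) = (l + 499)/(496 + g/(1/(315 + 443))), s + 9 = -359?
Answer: 21829766385/92816 ≈ 2.3519e+5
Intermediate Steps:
s = -368 (s = -9 - 359 = -368)
v(l, g) = (499 + l)/(496 + 758*g) (v(l, g) = (499 + l)/(496 + g/(1/758)) = (499 + l)/(496 + g*758) = (499 + l)/(496 + 758*g))
Y = 92816/21829766385 (Y = 1/((499 - 742)/(2*(248 + 379*(-368))) + 235194) = 1/((½)*(-243)/(248 - 139472) + 235194) = 1/((½)*(-243)/(-139224) + 235194) = 1/((½)*(-1/139224)*(-243) + 235194) = 1/(81/92816 + 235194) = 1/(21829766385/92816) = 92816/21829766385 ≈ 4.2518e-6)
1/Y = 1/(92816/21829766385) = 21829766385/92816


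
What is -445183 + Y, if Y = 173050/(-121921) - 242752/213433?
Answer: -11584602883589361/26021964793 ≈ -4.4519e+5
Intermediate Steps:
Y = -66531147242/26021964793 (Y = 173050*(-1/121921) - 242752*1/213433 = -173050/121921 - 242752/213433 = -66531147242/26021964793 ≈ -2.5567)
-445183 + Y = -445183 - 66531147242/26021964793 = -11584602883589361/26021964793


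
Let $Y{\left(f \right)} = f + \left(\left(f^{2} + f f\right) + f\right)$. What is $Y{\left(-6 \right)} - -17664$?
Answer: $17724$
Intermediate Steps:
$Y{\left(f \right)} = 2 f + 2 f^{2}$ ($Y{\left(f \right)} = f + \left(\left(f^{2} + f^{2}\right) + f\right) = f + \left(2 f^{2} + f\right) = f + \left(f + 2 f^{2}\right) = 2 f + 2 f^{2}$)
$Y{\left(-6 \right)} - -17664 = 2 \left(-6\right) \left(1 - 6\right) - -17664 = 2 \left(-6\right) \left(-5\right) + 17664 = 60 + 17664 = 17724$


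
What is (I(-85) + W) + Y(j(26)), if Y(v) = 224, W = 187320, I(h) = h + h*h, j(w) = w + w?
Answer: 194684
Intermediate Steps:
j(w) = 2*w
I(h) = h + h²
(I(-85) + W) + Y(j(26)) = (-85*(1 - 85) + 187320) + 224 = (-85*(-84) + 187320) + 224 = (7140 + 187320) + 224 = 194460 + 224 = 194684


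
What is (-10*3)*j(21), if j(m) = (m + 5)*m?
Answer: -16380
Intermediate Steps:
j(m) = m*(5 + m) (j(m) = (5 + m)*m = m*(5 + m))
(-10*3)*j(21) = (-10*3)*(21*(5 + 21)) = -630*26 = -30*546 = -16380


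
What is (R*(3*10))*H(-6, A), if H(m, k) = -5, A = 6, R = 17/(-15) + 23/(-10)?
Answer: 515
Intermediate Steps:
R = -103/30 (R = 17*(-1/15) + 23*(-1/10) = -17/15 - 23/10 = -103/30 ≈ -3.4333)
(R*(3*10))*H(-6, A) = -103*10/10*(-5) = -103/30*30*(-5) = -103*(-5) = 515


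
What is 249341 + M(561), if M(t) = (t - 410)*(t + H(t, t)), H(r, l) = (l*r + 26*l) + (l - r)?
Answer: 50059409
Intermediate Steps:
H(r, l) = -r + 27*l + l*r (H(r, l) = (26*l + l*r) + (l - r) = -r + 27*l + l*r)
M(t) = (-410 + t)*(t² + 27*t) (M(t) = (t - 410)*(t + (-t + 27*t + t*t)) = (-410 + t)*(t + (-t + 27*t + t²)) = (-410 + t)*(t + (t² + 26*t)) = (-410 + t)*(t² + 27*t))
249341 + M(561) = 249341 + 561*(-11070 + 561² - 383*561) = 249341 + 561*(-11070 + 314721 - 214863) = 249341 + 561*88788 = 249341 + 49810068 = 50059409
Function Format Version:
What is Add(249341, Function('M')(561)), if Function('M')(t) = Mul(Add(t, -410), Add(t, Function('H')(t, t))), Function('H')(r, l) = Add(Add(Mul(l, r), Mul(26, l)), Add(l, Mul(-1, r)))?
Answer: 50059409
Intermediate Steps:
Function('H')(r, l) = Add(Mul(-1, r), Mul(27, l), Mul(l, r)) (Function('H')(r, l) = Add(Add(Mul(26, l), Mul(l, r)), Add(l, Mul(-1, r))) = Add(Mul(-1, r), Mul(27, l), Mul(l, r)))
Function('M')(t) = Mul(Add(-410, t), Add(Pow(t, 2), Mul(27, t))) (Function('M')(t) = Mul(Add(t, -410), Add(t, Add(Mul(-1, t), Mul(27, t), Mul(t, t)))) = Mul(Add(-410, t), Add(t, Add(Mul(-1, t), Mul(27, t), Pow(t, 2)))) = Mul(Add(-410, t), Add(t, Add(Pow(t, 2), Mul(26, t)))) = Mul(Add(-410, t), Add(Pow(t, 2), Mul(27, t))))
Add(249341, Function('M')(561)) = Add(249341, Mul(561, Add(-11070, Pow(561, 2), Mul(-383, 561)))) = Add(249341, Mul(561, Add(-11070, 314721, -214863))) = Add(249341, Mul(561, 88788)) = Add(249341, 49810068) = 50059409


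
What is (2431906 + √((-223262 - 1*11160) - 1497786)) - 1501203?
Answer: 930703 + 4*I*√108263 ≈ 9.307e+5 + 1316.1*I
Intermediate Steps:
(2431906 + √((-223262 - 1*11160) - 1497786)) - 1501203 = (2431906 + √((-223262 - 11160) - 1497786)) - 1501203 = (2431906 + √(-234422 - 1497786)) - 1501203 = (2431906 + √(-1732208)) - 1501203 = (2431906 + 4*I*√108263) - 1501203 = 930703 + 4*I*√108263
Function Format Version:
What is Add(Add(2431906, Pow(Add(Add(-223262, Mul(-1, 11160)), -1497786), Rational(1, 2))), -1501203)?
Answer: Add(930703, Mul(4, I, Pow(108263, Rational(1, 2)))) ≈ Add(9.3070e+5, Mul(1316.1, I))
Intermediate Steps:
Add(Add(2431906, Pow(Add(Add(-223262, Mul(-1, 11160)), -1497786), Rational(1, 2))), -1501203) = Add(Add(2431906, Pow(Add(Add(-223262, -11160), -1497786), Rational(1, 2))), -1501203) = Add(Add(2431906, Pow(Add(-234422, -1497786), Rational(1, 2))), -1501203) = Add(Add(2431906, Pow(-1732208, Rational(1, 2))), -1501203) = Add(Add(2431906, Mul(4, I, Pow(108263, Rational(1, 2)))), -1501203) = Add(930703, Mul(4, I, Pow(108263, Rational(1, 2))))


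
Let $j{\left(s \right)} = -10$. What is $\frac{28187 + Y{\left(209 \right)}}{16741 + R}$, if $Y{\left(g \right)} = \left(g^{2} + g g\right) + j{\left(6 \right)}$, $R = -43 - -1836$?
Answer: $\frac{38513}{6178} \approx 6.2339$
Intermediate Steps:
$R = 1793$ ($R = -43 + 1836 = 1793$)
$Y{\left(g \right)} = -10 + 2 g^{2}$ ($Y{\left(g \right)} = \left(g^{2} + g g\right) - 10 = \left(g^{2} + g^{2}\right) - 10 = 2 g^{2} - 10 = -10 + 2 g^{2}$)
$\frac{28187 + Y{\left(209 \right)}}{16741 + R} = \frac{28187 - \left(10 - 2 \cdot 209^{2}\right)}{16741 + 1793} = \frac{28187 + \left(-10 + 2 \cdot 43681\right)}{18534} = \left(28187 + \left(-10 + 87362\right)\right) \frac{1}{18534} = \left(28187 + 87352\right) \frac{1}{18534} = 115539 \cdot \frac{1}{18534} = \frac{38513}{6178}$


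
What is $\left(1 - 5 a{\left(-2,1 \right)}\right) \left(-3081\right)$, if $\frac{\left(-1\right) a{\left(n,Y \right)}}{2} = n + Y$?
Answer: $27729$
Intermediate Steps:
$a{\left(n,Y \right)} = - 2 Y - 2 n$ ($a{\left(n,Y \right)} = - 2 \left(n + Y\right) = - 2 \left(Y + n\right) = - 2 Y - 2 n$)
$\left(1 - 5 a{\left(-2,1 \right)}\right) \left(-3081\right) = \left(1 - 5 \left(\left(-2\right) 1 - -4\right)\right) \left(-3081\right) = \left(1 - 5 \left(-2 + 4\right)\right) \left(-3081\right) = \left(1 - 10\right) \left(-3081\right) = \left(-9\right) \left(-3081\right) = 27729$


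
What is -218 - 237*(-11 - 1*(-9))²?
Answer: -1166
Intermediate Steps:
-218 - 237*(-11 - 1*(-9))² = -218 - 237*(-11 + 9)² = -218 - 237*(-2)² = -218 - 237*4 = -218 - 948 = -1166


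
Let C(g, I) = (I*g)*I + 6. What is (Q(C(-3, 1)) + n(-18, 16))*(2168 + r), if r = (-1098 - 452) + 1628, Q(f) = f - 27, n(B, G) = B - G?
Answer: -130268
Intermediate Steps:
C(g, I) = 6 + g*I**2 (C(g, I) = g*I**2 + 6 = 6 + g*I**2)
Q(f) = -27 + f
r = 78 (r = -1550 + 1628 = 78)
(Q(C(-3, 1)) + n(-18, 16))*(2168 + r) = ((-27 + (6 - 3*1**2)) + (-18 - 1*16))*(2168 + 78) = ((-27 + (6 - 3*1)) + (-18 - 16))*2246 = ((-27 + (6 - 3)) - 34)*2246 = ((-27 + 3) - 34)*2246 = (-24 - 34)*2246 = -58*2246 = -130268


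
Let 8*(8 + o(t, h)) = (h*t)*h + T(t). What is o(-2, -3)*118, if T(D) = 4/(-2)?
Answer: -1239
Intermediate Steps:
T(D) = -2 (T(D) = 4*(-½) = -2)
o(t, h) = -33/4 + t*h²/8 (o(t, h) = -8 + ((h*t)*h - 2)/8 = -8 + (t*h² - 2)/8 = -8 + (-2 + t*h²)/8 = -8 + (-¼ + t*h²/8) = -33/4 + t*h²/8)
o(-2, -3)*118 = (-33/4 + (⅛)*(-2)*(-3)²)*118 = (-33/4 + (⅛)*(-2)*9)*118 = (-33/4 - 9/4)*118 = -21/2*118 = -1239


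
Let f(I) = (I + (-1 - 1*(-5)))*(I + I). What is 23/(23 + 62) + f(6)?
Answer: 10223/85 ≈ 120.27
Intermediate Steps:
f(I) = 2*I*(4 + I) (f(I) = (I + (-1 + 5))*(2*I) = (I + 4)*(2*I) = (4 + I)*(2*I) = 2*I*(4 + I))
23/(23 + 62) + f(6) = 23/(23 + 62) + 2*6*(4 + 6) = 23/85 + 2*6*10 = (1/85)*23 + 120 = 23/85 + 120 = 10223/85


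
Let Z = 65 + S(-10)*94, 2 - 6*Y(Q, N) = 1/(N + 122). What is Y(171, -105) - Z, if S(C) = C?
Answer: 29761/34 ≈ 875.32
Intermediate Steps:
Y(Q, N) = ⅓ - 1/(6*(122 + N)) (Y(Q, N) = ⅓ - 1/(6*(N + 122)) = ⅓ - 1/(6*(122 + N)))
Z = -875 (Z = 65 - 10*94 = 65 - 940 = -875)
Y(171, -105) - Z = (243 + 2*(-105))/(6*(122 - 105)) - 1*(-875) = (⅙)*(243 - 210)/17 + 875 = (⅙)*(1/17)*33 + 875 = 11/34 + 875 = 29761/34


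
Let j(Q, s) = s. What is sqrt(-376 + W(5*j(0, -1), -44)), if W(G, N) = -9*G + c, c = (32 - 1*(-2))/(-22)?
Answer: I*sqrt(40238)/11 ≈ 18.236*I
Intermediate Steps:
c = -17/11 (c = (32 + 2)*(-1/22) = 34*(-1/22) = -17/11 ≈ -1.5455)
W(G, N) = -17/11 - 9*G (W(G, N) = -9*G - 17/11 = -17/11 - 9*G)
sqrt(-376 + W(5*j(0, -1), -44)) = sqrt(-376 + (-17/11 - 45*(-1))) = sqrt(-376 + (-17/11 - 9*(-5))) = sqrt(-376 + (-17/11 + 45)) = sqrt(-376 + 478/11) = sqrt(-3658/11) = I*sqrt(40238)/11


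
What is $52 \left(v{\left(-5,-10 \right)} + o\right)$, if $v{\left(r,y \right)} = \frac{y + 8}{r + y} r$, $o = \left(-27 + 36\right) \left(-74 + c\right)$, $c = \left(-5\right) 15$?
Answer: $- \frac{209300}{3} \approx -69767.0$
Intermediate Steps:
$c = -75$
$o = -1341$ ($o = \left(-27 + 36\right) \left(-74 - 75\right) = 9 \left(-149\right) = -1341$)
$v{\left(r,y \right)} = \frac{r \left(8 + y\right)}{r + y}$ ($v{\left(r,y \right)} = \frac{8 + y}{r + y} r = \frac{r \left(8 + y\right)}{r + y}$)
$52 \left(v{\left(-5,-10 \right)} + o\right) = 52 \left(- \frac{5 \left(8 - 10\right)}{-5 - 10} - 1341\right) = 52 \left(\left(-5\right) \frac{1}{-15} \left(-2\right) - 1341\right) = 52 \left(\left(-5\right) \left(- \frac{1}{15}\right) \left(-2\right) - 1341\right) = 52 \left(- \frac{2}{3} - 1341\right) = 52 \left(- \frac{4025}{3}\right) = - \frac{209300}{3}$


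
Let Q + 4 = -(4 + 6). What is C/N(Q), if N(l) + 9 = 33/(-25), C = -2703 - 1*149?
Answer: 35650/129 ≈ 276.36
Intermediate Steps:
Q = -14 (Q = -4 - (4 + 6) = -4 - 1*10 = -4 - 10 = -14)
C = -2852 (C = -2703 - 149 = -2852)
N(l) = -258/25 (N(l) = -9 + 33/(-25) = -9 + 33*(-1/25) = -9 - 33/25 = -258/25)
C/N(Q) = -2852/(-258/25) = -2852*(-25/258) = 35650/129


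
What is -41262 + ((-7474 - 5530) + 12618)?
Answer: -41648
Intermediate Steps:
-41262 + ((-7474 - 5530) + 12618) = -41262 + (-13004 + 12618) = -41262 - 386 = -41648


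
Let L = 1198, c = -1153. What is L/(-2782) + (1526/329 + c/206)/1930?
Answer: -11205982393/25992587660 ≈ -0.43112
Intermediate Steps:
L/(-2782) + (1526/329 + c/206)/1930 = 1198/(-2782) + (1526/329 - 1153/206)/1930 = 1198*(-1/2782) + (1526*(1/329) - 1153*1/206)*(1/1930) = -599/1391 + (218/47 - 1153/206)*(1/1930) = -599/1391 - 9283/9682*1/1930 = -599/1391 - 9283/18686260 = -11205982393/25992587660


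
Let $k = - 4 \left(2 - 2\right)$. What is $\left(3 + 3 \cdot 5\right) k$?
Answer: $0$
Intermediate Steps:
$k = 0$ ($k = \left(-4\right) 0 = 0$)
$\left(3 + 3 \cdot 5\right) k = \left(3 + 3 \cdot 5\right) 0 = \left(3 + 15\right) 0 = 18 \cdot 0 = 0$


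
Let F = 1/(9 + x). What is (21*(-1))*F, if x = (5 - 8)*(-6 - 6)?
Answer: -7/15 ≈ -0.46667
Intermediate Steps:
x = 36 (x = -3*(-12) = 36)
F = 1/45 (F = 1/(9 + 36) = 1/45 ≈ 0.022222)
(21*(-1))*F = (21*(-1))*(1/45) = -21*1/45 = -7/15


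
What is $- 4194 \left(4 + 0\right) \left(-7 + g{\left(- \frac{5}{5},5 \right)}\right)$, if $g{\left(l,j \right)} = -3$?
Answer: $167760$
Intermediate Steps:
$- 4194 \left(4 + 0\right) \left(-7 + g{\left(- \frac{5}{5},5 \right)}\right) = - 4194 \left(4 + 0\right) \left(-7 - 3\right) = - 4194 \cdot 4 \left(-10\right) = \left(-4194\right) \left(-40\right) = 167760$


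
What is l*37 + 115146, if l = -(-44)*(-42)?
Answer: 46770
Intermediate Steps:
l = -1848 (l = -1*1848 = -1848)
l*37 + 115146 = -1848*37 + 115146 = -68376 + 115146 = 46770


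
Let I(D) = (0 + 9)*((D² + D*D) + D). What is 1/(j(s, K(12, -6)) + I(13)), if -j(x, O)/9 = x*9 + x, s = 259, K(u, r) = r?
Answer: -1/20151 ≈ -4.9625e-5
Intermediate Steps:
j(x, O) = -90*x (j(x, O) = -9*(x*9 + x) = -9*(9*x + x) = -90*x)
I(D) = 9*D + 18*D² (I(D) = 9*((D² + D²) + D) = 9*(2*D² + D) = 9*(D + 2*D²) = 9*D + 18*D²)
1/(j(s, K(12, -6)) + I(13)) = 1/(-90*259 + 9*13*(1 + 2*13)) = 1/(-23310 + 9*13*(1 + 26)) = 1/(-23310 + 9*13*27) = 1/(-23310 + 3159) = 1/(-20151) = -1/20151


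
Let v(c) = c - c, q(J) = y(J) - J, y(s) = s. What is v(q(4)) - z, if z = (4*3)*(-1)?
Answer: 12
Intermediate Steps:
q(J) = 0 (q(J) = J - J = 0)
z = -12 (z = 12*(-1) = -12)
v(c) = 0
v(q(4)) - z = 0 - 1*(-12) = 0 + 12 = 12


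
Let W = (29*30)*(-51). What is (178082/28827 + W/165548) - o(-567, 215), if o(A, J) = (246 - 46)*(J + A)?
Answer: 167997378331673/2386126098 ≈ 70406.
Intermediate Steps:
o(A, J) = 200*A + 200*J (o(A, J) = 200*(A + J) = 200*A + 200*J)
W = -44370 (W = 870*(-51) = -44370)
(178082/28827 + W/165548) - o(-567, 215) = (178082/28827 - 44370/165548) - (200*(-567) + 200*215) = (178082*(1/28827) - 44370*1/165548) - (-113400 + 43000) = (178082/28827 - 22185/82774) - 1*(-70400) = 14101032473/2386126098 + 70400 = 167997378331673/2386126098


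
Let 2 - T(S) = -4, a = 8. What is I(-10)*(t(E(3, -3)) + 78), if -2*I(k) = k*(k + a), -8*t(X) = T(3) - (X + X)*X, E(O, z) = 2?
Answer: -1565/2 ≈ -782.50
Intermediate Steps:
T(S) = 6 (T(S) = 2 - 1*(-4) = 2 + 4 = 6)
t(X) = -¾ + X²/4 (t(X) = -(6 - (X + X)*X)/8 = -(6 - 2*X*X)/8 = -(6 - 2*X²)/8 = -¾ + X²/4)
I(k) = -k*(8 + k)/2 (I(k) = -k*(k + 8)/2 = -k*(8 + k)/2)
I(-10)*(t(E(3, -3)) + 78) = (-½*(-10)*(8 - 10))*((-¾ + (¼)*2²) + 78) = (-½*(-10)*(-2))*((-¾ + (¼)*4) + 78) = -10*((-¾ + 1) + 78) = -10*(¼ + 78) = -10*313/4 = -1565/2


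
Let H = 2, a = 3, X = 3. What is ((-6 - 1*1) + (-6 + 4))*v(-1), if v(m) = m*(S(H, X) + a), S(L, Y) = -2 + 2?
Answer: 27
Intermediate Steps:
S(L, Y) = 0
v(m) = 3*m (v(m) = m*(0 + 3) = m*3 = 3*m)
((-6 - 1*1) + (-6 + 4))*v(-1) = ((-6 - 1*1) + (-6 + 4))*(3*(-1)) = ((-6 - 1) - 2)*(-3) = (-7 - 2)*(-3) = -9*(-3) = 27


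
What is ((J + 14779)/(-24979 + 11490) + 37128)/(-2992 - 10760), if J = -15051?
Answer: -62602483/23187591 ≈ -2.6998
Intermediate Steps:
((J + 14779)/(-24979 + 11490) + 37128)/(-2992 - 10760) = ((-15051 + 14779)/(-24979 + 11490) + 37128)/(-2992 - 10760) = (-272/(-13489) + 37128)/(-13752) = (-272*(-1/13489) + 37128)*(-1/13752) = (272/13489 + 37128)*(-1/13752) = (500819864/13489)*(-1/13752) = -62602483/23187591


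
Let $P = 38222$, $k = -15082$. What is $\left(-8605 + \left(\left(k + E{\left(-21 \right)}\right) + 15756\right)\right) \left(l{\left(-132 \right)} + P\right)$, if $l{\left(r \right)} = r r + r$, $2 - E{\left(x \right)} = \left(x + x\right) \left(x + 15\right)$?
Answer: $-454160034$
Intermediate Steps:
$E{\left(x \right)} = 2 - 2 x \left(15 + x\right)$ ($E{\left(x \right)} = 2 - \left(x + x\right) \left(x + 15\right) = 2 - 2 x \left(15 + x\right)$)
$l{\left(r \right)} = r + r^{2}$ ($l{\left(r \right)} = r^{2} + r = r + r^{2}$)
$\left(-8605 + \left(\left(k + E{\left(-21 \right)}\right) + 15756\right)\right) \left(l{\left(-132 \right)} + P\right) = \left(-8605 + \left(\left(-15082 - \left(-632 + 882\right)\right) + 15756\right)\right) \left(- 132 \left(1 - 132\right) + 38222\right) = \left(-8605 + \left(\left(-15082 + \left(2 + 630 - 882\right)\right) + 15756\right)\right) \left(\left(-132\right) \left(-131\right) + 38222\right) = \left(-8605 + \left(\left(-15082 + \left(2 + 630 - 882\right)\right) + 15756\right)\right) \left(17292 + 38222\right) = \left(-8605 + \left(\left(-15082 - 250\right) + 15756\right)\right) 55514 = \left(-8605 + \left(-15332 + 15756\right)\right) 55514 = \left(-8605 + 424\right) 55514 = \left(-8181\right) 55514 = -454160034$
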